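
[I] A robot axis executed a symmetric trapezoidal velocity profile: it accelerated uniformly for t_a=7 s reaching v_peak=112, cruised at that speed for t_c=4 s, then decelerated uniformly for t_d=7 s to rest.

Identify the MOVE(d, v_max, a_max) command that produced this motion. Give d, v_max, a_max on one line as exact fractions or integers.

d=1232 v_max=112 a_max=16

a_max = 112/7 = 16
d_a = ½·112·7 = 392; d_c = 112·4 = 448
d = 2·392 + 448 = 1232
t_c = 4 > 0 → v_max = v_peak = 112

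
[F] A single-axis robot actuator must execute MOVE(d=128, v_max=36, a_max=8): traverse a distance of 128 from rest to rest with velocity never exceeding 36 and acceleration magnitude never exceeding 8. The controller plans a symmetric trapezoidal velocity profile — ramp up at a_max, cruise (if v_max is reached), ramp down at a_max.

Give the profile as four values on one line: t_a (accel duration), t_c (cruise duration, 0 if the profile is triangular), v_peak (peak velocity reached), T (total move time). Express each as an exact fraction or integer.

t_a=4 t_c=0 v_peak=32 T=8

vₘ²/aₘ = 36²/8 = 162
128 < 162 ⇒ no cruise
v_peak = √(128·8) = √1024 = 32
t_a = 32/8 = 4; t_c = 0
T = 2·4 = 8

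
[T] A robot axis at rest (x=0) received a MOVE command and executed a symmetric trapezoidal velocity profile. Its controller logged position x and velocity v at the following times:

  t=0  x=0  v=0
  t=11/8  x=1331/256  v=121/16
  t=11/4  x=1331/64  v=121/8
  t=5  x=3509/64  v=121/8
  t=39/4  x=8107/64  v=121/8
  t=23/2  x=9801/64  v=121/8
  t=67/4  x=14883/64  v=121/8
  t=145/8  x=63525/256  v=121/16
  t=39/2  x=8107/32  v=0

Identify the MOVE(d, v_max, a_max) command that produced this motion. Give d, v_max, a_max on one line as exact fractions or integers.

final state: t=39/2, x=8107/32, v=0 → d = 8107/32
a_max = (121/16−0)/(11/8−0) = 11/2
max v = 121/8 over t∈[11/4,67/4] → v_max = 121/8
check: 121/8·(11/4+14) = 8107/32 ✓

d=8107/32 v_max=121/8 a_max=11/2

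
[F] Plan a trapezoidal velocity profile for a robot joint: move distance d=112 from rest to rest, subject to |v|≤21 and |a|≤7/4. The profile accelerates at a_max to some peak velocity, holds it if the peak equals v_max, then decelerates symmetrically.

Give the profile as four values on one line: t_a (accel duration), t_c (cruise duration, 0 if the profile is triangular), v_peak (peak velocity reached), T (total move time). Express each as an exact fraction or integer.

(v_max)²/a_max = 21²/(7/4) = 252
112 < 252 so t_c = 0
v_peak = √(112·7/4) = √196 = 14
t_a = 14/(7/4) = 8; t_c = 0
T = 2·8 = 16

t_a=8 t_c=0 v_peak=14 T=16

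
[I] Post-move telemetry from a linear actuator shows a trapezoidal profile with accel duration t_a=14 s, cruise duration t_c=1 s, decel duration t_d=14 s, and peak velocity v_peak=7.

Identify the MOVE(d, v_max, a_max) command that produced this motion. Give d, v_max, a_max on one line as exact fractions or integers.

d=105 v_max=7 a_max=1/2

a_max = 7/14 = 1/2
d_a = ½·7·14 = 49; d_c = 7·1 = 7
d = 2·49 + 7 = 105
t_c = 1 > 0 so v_max = 7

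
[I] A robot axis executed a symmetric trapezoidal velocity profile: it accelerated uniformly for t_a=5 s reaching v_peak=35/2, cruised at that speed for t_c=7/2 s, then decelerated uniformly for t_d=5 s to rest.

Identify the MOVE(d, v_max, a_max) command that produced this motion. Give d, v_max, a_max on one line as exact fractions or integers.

d=595/4 v_max=35/2 a_max=7/2

a_max = (35/2)/5 = 7/2
d_a = ½·35/2·5 = 175/4; d_c = 35/2·7/2 = 245/4
d = 2·175/4 + 245/4 = 595/4
t_c = 7/2 > 0 ⇒ limit active, v_max = 35/2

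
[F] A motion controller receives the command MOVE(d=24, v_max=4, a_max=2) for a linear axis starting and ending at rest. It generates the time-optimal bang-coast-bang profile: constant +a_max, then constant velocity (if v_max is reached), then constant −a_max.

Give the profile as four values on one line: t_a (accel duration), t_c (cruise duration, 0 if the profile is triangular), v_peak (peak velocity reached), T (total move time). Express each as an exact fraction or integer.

vₘ²/aₘ = 4²/2 = 8
24 ≥ 8 → trapezoidal
t_a = 4/2 = 2; v_peak = 4
d_cruise = 24 − 8 = 16; t_c = 16/4 = 4
T = 2·2 + 4 = 8

t_a=2 t_c=4 v_peak=4 T=8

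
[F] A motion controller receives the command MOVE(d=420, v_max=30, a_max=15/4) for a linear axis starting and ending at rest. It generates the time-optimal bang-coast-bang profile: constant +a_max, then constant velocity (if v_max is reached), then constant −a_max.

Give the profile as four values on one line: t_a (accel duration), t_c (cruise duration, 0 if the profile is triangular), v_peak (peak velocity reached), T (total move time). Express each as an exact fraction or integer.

vₘ²/aₘ = 30²/(15/4) = 240
420 ≥ 240 so v_max reached
t_a = 30/(15/4) = 8; v_peak = 30
d_cruise = 420 − 240 = 180; t_c = 180/30 = 6
T = 2·8 + 6 = 22

t_a=8 t_c=6 v_peak=30 T=22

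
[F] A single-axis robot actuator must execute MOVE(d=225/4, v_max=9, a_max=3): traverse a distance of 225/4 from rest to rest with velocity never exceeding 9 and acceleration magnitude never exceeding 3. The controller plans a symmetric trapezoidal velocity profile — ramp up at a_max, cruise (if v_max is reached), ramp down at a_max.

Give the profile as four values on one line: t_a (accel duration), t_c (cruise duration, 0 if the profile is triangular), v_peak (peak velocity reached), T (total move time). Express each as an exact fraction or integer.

v_max²/a_max = 9²/3 = 27
225/4 ≥ 27 → trapezoidal
t_a = 9/3 = 3; v_peak = 9
d_cruise = 225/4 − 27 = 117/4; t_c = (117/4)/9 = 13/4
T = 2·3 + 13/4 = 37/4

t_a=3 t_c=13/4 v_peak=9 T=37/4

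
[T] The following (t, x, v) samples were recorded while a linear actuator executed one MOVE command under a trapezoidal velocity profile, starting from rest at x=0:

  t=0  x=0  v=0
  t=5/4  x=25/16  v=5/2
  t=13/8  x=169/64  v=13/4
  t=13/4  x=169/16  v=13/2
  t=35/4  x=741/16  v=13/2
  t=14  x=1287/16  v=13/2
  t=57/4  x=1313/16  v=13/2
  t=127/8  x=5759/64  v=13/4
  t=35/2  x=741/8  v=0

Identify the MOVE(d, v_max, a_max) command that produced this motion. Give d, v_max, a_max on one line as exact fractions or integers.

final state: t=35/2, x=741/8, v=0 → d = 741/8
a_max = (5/2−0)/(5/4−0) = 2
max v = 13/2 over t∈[13/4,57/4] → v_max = 13/2
check: 13/2·(13/4+11) = 741/8 ✓

d=741/8 v_max=13/2 a_max=2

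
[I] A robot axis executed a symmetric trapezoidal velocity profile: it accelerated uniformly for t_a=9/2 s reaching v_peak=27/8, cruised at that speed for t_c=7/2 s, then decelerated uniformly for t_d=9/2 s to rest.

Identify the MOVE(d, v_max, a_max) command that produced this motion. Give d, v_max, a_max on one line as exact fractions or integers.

a_max = (27/8)/(9/2) = 3/4
d_a = ½·27/8·9/2 = 243/32; d_c = 27/8·7/2 = 189/16
d = 2·243/32 + 189/16 = 27
t_c = 7/2 > 0 so v_max = 27/8

d=27 v_max=27/8 a_max=3/4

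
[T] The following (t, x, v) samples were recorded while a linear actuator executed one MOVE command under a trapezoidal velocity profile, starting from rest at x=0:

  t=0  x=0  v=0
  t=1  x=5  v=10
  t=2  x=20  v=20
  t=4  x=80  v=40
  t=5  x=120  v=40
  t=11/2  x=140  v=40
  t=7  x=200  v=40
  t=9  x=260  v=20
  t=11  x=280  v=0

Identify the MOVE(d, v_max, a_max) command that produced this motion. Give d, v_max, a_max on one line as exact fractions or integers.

d=280 v_max=40 a_max=10

final state: t=11, x=280, v=0 → d = 280
a_max = (10−0)/(1−0) = 10
max v = 40 over t∈[4,7] → v_max = 40
check: 40·(4+3) = 280 ✓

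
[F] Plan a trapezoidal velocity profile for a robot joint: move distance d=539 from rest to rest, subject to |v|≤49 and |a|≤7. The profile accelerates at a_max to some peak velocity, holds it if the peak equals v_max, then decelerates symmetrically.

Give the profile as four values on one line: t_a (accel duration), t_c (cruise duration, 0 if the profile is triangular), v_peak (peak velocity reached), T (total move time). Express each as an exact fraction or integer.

vₘ²/aₘ = 49²/7 = 343
539 ≥ 343 → trapezoidal
t_a = 49/7 = 7; v_peak = 49
d_cruise = 539 − 343 = 196; t_c = 196/49 = 4
T = 2·7 + 4 = 18

t_a=7 t_c=4 v_peak=49 T=18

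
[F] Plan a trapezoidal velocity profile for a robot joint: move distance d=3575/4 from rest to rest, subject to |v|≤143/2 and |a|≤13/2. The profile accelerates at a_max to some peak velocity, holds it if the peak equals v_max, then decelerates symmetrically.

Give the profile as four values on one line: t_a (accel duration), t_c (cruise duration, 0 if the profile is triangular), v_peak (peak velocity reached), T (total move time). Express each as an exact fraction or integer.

t_a=11 t_c=3/2 v_peak=143/2 T=47/2

(v_max)²/a_max = (143/2)²/(13/2) = 1573/2
3575/4 ≥ 1573/2 so v_max reached
t_a = (143/2)/(13/2) = 11; v_peak = 143/2
d_cruise = 3575/4 − 1573/2 = 429/4; t_c = (429/4)/(143/2) = 3/2
T = 2·11 + 3/2 = 47/2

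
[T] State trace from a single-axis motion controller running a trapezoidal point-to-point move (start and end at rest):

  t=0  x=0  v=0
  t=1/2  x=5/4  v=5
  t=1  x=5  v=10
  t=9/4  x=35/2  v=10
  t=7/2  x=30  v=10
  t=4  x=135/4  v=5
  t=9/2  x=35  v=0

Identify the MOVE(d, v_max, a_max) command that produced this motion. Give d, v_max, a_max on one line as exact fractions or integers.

d=35 v_max=10 a_max=10

final state: t=9/2, x=35, v=0 → d = 35
a_max = (5−0)/(1/2−0) = 10
max v = 10 over t∈[1,7/2] → v_max = 10
check: 10·(1+5/2) = 35 ✓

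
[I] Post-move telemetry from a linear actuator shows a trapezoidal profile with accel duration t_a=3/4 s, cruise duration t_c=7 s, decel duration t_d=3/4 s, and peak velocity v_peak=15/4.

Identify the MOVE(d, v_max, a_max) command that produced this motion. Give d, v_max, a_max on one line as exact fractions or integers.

a_max = (15/4)/(3/4) = 5
d_a = ½·15/4·3/4 = 45/32; d_c = 15/4·7 = 105/4
d = 2·45/32 + 105/4 = 465/16
t_c = 7 > 0 → v_max = v_peak = 15/4

d=465/16 v_max=15/4 a_max=5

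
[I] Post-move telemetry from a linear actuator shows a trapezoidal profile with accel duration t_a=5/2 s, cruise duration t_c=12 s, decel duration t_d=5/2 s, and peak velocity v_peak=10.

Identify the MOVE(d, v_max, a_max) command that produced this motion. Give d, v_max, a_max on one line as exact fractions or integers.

d=145 v_max=10 a_max=4

a_max = 10/(5/2) = 4
d_a = ½·10·5/2 = 25/2; d_c = 10·12 = 120
d = 2·25/2 + 120 = 145
t_c = 12 > 0 ⇒ limit active, v_max = 10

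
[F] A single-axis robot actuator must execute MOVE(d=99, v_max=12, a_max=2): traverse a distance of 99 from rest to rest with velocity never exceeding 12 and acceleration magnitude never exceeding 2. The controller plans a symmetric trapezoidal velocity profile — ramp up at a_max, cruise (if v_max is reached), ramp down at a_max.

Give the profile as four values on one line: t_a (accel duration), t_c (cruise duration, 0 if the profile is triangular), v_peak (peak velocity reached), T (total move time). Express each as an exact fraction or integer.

t_a=6 t_c=9/4 v_peak=12 T=57/4

(v_max)²/a_max = 12²/2 = 72
99 ≥ 72 → trapezoidal
t_a = 12/2 = 6; v_peak = 12
d_cruise = 99 − 72 = 27; t_c = 27/12 = 9/4
T = 2·6 + 9/4 = 57/4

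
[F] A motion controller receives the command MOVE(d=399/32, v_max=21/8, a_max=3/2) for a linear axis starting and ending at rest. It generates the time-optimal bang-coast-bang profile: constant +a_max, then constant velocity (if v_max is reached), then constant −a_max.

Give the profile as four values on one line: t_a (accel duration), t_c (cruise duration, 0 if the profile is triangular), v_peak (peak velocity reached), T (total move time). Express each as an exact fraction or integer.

t_a=7/4 t_c=3 v_peak=21/8 T=13/2

(v_max)²/a_max = (21/8)²/(3/2) = 147/32
399/32 ≥ 147/32 so v_max reached
t_a = (21/8)/(3/2) = 7/4; v_peak = 21/8
d_cruise = 399/32 − 147/32 = 63/8; t_c = (63/8)/(21/8) = 3
T = 2·7/4 + 3 = 13/2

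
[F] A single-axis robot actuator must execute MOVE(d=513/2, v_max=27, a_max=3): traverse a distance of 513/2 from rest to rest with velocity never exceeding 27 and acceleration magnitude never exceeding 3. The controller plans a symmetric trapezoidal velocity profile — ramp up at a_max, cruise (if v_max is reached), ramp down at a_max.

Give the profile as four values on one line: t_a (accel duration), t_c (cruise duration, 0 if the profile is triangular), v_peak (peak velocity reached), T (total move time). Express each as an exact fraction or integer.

(v_max)²/a_max = 27²/3 = 243
513/2 ≥ 243 ⇒ cruise phase
t_a = 27/3 = 9; v_peak = 27
d_cruise = 513/2 − 243 = 27/2; t_c = (27/2)/27 = 1/2
T = 2·9 + 1/2 = 37/2

t_a=9 t_c=1/2 v_peak=27 T=37/2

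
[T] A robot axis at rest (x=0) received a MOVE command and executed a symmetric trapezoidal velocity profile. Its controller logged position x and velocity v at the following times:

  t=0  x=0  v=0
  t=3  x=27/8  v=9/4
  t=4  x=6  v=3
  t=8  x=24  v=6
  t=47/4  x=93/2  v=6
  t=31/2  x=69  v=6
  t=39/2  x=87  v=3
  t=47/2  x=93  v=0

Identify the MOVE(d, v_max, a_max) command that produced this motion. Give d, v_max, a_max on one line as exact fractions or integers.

d=93 v_max=6 a_max=3/4

final state: t=47/2, x=93, v=0 → d = 93
a_max = (9/4−0)/(3−0) = 3/4
max v = 6 over t∈[8,31/2] → v_max = 6
check: 6·(8+15/2) = 93 ✓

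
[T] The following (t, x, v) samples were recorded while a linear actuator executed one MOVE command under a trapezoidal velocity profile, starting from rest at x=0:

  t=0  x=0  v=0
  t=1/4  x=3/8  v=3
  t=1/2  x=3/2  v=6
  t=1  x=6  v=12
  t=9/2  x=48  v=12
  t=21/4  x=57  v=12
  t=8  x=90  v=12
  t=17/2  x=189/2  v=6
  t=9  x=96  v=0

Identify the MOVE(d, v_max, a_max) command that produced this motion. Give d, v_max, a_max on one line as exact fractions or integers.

d=96 v_max=12 a_max=12

final state: t=9, x=96, v=0 → d = 96
a_max = (3−0)/(1/4−0) = 12
max v = 12 over t∈[1,8] → v_max = 12
check: 12·(1+7) = 96 ✓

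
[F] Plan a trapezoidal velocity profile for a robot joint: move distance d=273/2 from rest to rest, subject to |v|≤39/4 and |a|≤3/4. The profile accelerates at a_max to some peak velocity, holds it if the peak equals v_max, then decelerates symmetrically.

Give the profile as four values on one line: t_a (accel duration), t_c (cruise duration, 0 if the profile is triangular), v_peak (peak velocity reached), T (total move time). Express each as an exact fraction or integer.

t_a=13 t_c=1 v_peak=39/4 T=27

v_max²/a_max = (39/4)²/(3/4) = 507/4
273/2 ≥ 507/4 → trapezoidal
t_a = (39/4)/(3/4) = 13; v_peak = 39/4
d_cruise = 273/2 − 507/4 = 39/4; t_c = (39/4)/(39/4) = 1
T = 2·13 + 1 = 27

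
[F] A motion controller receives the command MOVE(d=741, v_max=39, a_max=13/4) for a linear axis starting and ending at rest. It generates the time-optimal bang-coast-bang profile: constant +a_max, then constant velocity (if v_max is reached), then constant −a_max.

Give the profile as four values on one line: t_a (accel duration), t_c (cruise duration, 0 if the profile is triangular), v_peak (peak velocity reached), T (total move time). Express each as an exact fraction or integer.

t_a=12 t_c=7 v_peak=39 T=31

(v_max)²/a_max = 39²/(13/4) = 468
741 ≥ 468 so v_max reached
t_a = 39/(13/4) = 12; v_peak = 39
d_cruise = 741 − 468 = 273; t_c = 273/39 = 7
T = 2·12 + 7 = 31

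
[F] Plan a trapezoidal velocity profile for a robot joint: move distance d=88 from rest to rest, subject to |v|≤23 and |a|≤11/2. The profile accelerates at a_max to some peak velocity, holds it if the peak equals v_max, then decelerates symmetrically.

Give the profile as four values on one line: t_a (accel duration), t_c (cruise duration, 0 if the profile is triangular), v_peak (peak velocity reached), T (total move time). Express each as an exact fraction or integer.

t_a=4 t_c=0 v_peak=22 T=8

(v_max)²/a_max = 23²/(11/2) = 1058/11
88 < 1058/11 → triangular
v_peak = √(88·11/2) = √484 = 22
t_a = 22/(11/2) = 4; t_c = 0
T = 2·4 = 8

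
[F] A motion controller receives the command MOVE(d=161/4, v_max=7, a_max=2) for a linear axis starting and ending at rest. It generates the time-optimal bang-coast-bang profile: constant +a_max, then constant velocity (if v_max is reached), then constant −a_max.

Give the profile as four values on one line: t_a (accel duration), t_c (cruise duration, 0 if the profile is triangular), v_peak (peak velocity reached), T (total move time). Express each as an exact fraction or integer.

v_max²/a_max = 7²/2 = 49/2
161/4 ≥ 49/2 ⇒ cruise phase
t_a = 7/2; v_peak = 7
d_cruise = 161/4 − 49/2 = 63/4; t_c = (63/4)/7 = 9/4
T = 2·7/2 + 9/4 = 37/4

t_a=7/2 t_c=9/4 v_peak=7 T=37/4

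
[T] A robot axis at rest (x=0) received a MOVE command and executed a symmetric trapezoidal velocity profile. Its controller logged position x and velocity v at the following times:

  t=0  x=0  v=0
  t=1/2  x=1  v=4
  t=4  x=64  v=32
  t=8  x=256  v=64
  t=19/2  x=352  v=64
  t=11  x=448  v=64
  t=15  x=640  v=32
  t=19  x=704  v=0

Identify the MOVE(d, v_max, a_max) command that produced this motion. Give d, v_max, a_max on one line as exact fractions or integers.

d=704 v_max=64 a_max=8

final state: t=19, x=704, v=0 → d = 704
a_max = (4−0)/(1/2−0) = 8
max v = 64 over t∈[8,11] → v_max = 64
check: 64·(8+3) = 704 ✓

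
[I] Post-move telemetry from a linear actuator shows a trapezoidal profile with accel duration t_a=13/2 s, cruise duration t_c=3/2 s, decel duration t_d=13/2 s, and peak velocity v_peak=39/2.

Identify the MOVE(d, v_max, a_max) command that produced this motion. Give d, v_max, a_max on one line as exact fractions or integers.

a_max = (39/2)/(13/2) = 3
d_a = ½·39/2·13/2 = 507/8; d_c = 39/2·3/2 = 117/4
d = 2·507/8 + 117/4 = 156
t_c = 3/2 > 0 so v_max = 39/2

d=156 v_max=39/2 a_max=3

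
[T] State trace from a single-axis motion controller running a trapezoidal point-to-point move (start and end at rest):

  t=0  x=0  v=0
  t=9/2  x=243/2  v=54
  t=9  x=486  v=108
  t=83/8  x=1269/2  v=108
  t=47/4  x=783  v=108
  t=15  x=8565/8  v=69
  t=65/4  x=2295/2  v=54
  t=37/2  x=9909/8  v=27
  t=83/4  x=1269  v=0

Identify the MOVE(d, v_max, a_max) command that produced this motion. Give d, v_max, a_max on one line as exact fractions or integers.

d=1269 v_max=108 a_max=12

final state: t=83/4, x=1269, v=0 → d = 1269
a_max = (54−0)/(9/2−0) = 12
max v = 108 over t∈[9,47/4] → v_max = 108
check: 108·(9+11/4) = 1269 ✓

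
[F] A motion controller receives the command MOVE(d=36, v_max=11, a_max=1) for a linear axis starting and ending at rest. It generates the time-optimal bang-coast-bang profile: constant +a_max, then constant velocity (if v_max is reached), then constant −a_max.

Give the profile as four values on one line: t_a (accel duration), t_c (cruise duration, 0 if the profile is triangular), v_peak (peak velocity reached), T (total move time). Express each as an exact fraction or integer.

vₘ²/aₘ = 11²/1 = 121
36 < 121 so t_c = 0
v_peak = √(36·1) = √36 = 6
t_a = 6/1 = 6; t_c = 0
T = 2·6 = 12

t_a=6 t_c=0 v_peak=6 T=12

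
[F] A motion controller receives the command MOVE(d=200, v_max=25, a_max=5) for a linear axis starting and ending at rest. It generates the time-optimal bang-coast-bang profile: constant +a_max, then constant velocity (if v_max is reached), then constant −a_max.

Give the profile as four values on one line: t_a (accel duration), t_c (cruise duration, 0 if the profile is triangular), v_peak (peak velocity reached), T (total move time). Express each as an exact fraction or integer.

v_max²/a_max = 25²/5 = 125
200 ≥ 125 so v_max reached
t_a = 25/5 = 5; v_peak = 25
d_cruise = 200 − 125 = 75; t_c = 75/25 = 3
T = 2·5 + 3 = 13

t_a=5 t_c=3 v_peak=25 T=13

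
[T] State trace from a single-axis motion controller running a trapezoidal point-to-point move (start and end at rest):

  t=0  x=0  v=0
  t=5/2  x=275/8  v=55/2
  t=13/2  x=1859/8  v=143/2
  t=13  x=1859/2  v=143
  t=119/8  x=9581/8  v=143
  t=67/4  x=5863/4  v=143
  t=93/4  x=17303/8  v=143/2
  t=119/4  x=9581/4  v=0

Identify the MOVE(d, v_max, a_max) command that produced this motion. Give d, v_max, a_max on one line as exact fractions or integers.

d=9581/4 v_max=143 a_max=11

final state: t=119/4, x=9581/4, v=0 → d = 9581/4
a_max = (55/2−0)/(5/2−0) = 11
max v = 143 over t∈[13,67/4] → v_max = 143
check: 143·(13+15/4) = 9581/4 ✓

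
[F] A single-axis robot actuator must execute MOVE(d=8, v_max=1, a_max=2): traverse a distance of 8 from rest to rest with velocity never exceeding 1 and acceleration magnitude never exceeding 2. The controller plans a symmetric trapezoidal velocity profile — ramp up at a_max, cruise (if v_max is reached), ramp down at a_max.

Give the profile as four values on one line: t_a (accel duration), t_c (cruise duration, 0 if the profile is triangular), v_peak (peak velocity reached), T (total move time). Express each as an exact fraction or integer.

(v_max)²/a_max = 1²/2 = 1/2
8 ≥ 1/2 so v_max reached
t_a = 1/2; v_peak = 1
d_cruise = 8 − 1/2 = 15/2; t_c = (15/2)/1 = 15/2
T = 2·1/2 + 15/2 = 17/2

t_a=1/2 t_c=15/2 v_peak=1 T=17/2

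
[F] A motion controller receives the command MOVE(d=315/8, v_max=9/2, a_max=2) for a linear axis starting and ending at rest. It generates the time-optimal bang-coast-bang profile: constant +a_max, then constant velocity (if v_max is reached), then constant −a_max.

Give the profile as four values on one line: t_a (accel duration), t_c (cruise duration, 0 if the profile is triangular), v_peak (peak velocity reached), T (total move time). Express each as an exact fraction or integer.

t_a=9/4 t_c=13/2 v_peak=9/2 T=11

(v_max)²/a_max = (9/2)²/2 = 81/8
315/8 ≥ 81/8 so v_max reached
t_a = (9/2)/2 = 9/4; v_peak = 9/2
d_cruise = 315/8 − 81/8 = 117/4; t_c = (117/4)/(9/2) = 13/2
T = 2·9/4 + 13/2 = 11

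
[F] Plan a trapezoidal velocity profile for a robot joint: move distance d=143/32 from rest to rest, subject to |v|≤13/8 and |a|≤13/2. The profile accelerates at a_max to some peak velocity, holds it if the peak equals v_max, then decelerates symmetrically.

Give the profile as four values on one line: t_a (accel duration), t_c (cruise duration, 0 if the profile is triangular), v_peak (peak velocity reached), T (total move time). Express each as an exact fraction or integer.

t_a=1/4 t_c=5/2 v_peak=13/8 T=3

vₘ²/aₘ = (13/8)²/(13/2) = 13/32
143/32 ≥ 13/32 → trapezoidal
t_a = (13/8)/(13/2) = 1/4; v_peak = 13/8
d_cruise = 143/32 − 13/32 = 65/16; t_c = (65/16)/(13/8) = 5/2
T = 2·1/4 + 5/2 = 3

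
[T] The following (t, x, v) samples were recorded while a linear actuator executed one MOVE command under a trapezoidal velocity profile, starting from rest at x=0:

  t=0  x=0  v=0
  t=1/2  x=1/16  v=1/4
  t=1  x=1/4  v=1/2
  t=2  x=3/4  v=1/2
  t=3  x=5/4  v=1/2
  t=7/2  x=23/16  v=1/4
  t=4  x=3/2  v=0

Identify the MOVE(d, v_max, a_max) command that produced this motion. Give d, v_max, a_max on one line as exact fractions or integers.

final state: t=4, x=3/2, v=0 → d = 3/2
a_max = (1/4−0)/(1/2−0) = 1/2
max v = 1/2 over t∈[1,3] → v_max = 1/2
check: 1/2·(1+2) = 3/2 ✓

d=3/2 v_max=1/2 a_max=1/2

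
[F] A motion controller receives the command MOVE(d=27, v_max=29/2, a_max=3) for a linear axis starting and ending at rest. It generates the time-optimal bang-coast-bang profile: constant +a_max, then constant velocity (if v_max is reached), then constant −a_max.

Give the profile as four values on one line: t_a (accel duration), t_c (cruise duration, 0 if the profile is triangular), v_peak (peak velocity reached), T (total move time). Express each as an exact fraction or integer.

vₘ²/aₘ = (29/2)²/3 = 841/12
27 < 841/12 so t_c = 0
v_peak = √(27·3) = √81 = 9
t_a = 9/3 = 3; t_c = 0
T = 2·3 = 6

t_a=3 t_c=0 v_peak=9 T=6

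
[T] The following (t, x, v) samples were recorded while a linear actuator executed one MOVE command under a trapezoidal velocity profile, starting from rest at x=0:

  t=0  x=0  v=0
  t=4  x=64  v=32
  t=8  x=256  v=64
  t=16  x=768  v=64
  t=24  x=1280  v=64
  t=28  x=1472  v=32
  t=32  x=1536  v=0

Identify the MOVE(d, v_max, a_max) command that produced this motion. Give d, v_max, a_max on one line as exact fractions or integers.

final state: t=32, x=1536, v=0 → d = 1536
a_max = (32−0)/(4−0) = 8
max v = 64 over t∈[8,24] → v_max = 64
check: 64·(8+16) = 1536 ✓

d=1536 v_max=64 a_max=8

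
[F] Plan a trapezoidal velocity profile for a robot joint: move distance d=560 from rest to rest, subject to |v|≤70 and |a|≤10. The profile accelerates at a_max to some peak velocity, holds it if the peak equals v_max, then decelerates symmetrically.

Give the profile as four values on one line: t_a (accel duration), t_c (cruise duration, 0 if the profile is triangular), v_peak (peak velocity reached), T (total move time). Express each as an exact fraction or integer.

v_max²/a_max = 70²/10 = 490
560 ≥ 490 ⇒ cruise phase
t_a = 70/10 = 7; v_peak = 70
d_cruise = 560 − 490 = 70; t_c = 70/70 = 1
T = 2·7 + 1 = 15

t_a=7 t_c=1 v_peak=70 T=15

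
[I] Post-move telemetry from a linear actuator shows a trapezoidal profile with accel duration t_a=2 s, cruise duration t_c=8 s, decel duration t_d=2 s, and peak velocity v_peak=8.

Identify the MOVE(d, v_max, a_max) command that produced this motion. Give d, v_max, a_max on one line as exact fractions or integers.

d=80 v_max=8 a_max=4

a_max = 8/2 = 4
d_a = ½·8·2 = 8; d_c = 8·8 = 64
d = 2·8 + 64 = 80
t_c = 8 > 0 ⇒ limit active, v_max = 8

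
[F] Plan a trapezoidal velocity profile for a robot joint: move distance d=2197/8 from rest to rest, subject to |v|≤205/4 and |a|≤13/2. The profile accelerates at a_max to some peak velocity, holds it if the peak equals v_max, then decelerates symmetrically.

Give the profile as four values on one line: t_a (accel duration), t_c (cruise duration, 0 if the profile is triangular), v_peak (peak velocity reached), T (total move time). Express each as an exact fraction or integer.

t_a=13/2 t_c=0 v_peak=169/4 T=13

(v_max)²/a_max = (205/4)²/(13/2) = 42025/104
2197/8 < 42025/104 so t_c = 0
v_peak = √(2197/8·13/2) = √(28561/16) = 169/4
t_a = (169/4)/(13/2) = 13/2; t_c = 0
T = 2·13/2 = 13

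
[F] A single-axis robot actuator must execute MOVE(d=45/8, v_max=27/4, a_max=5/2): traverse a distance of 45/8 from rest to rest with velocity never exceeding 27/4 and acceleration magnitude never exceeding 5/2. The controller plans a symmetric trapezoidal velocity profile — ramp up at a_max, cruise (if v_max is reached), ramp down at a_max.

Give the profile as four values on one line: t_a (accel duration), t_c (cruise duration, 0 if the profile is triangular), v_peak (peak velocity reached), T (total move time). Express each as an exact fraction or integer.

t_a=3/2 t_c=0 v_peak=15/4 T=3

vₘ²/aₘ = (27/4)²/(5/2) = 729/40
45/8 < 729/40 ⇒ no cruise
v_peak = √(45/8·5/2) = √(225/16) = 15/4
t_a = (15/4)/(5/2) = 3/2; t_c = 0
T = 2·3/2 = 3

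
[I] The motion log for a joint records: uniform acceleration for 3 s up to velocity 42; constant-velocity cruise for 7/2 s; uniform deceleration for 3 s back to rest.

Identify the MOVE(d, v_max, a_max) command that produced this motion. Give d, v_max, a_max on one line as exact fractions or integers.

d=273 v_max=42 a_max=14

a_max = 42/3 = 14
d_a = ½·42·3 = 63; d_c = 42·7/2 = 147
d = 2·63 + 147 = 273
t_c = 7/2 > 0 ⇒ limit active, v_max = 42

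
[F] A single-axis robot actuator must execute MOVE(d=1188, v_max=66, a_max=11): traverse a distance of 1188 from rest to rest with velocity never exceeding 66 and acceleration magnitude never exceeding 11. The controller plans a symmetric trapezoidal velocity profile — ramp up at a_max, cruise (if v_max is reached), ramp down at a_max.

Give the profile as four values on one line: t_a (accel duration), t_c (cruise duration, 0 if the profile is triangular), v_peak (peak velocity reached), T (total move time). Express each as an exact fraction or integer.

(v_max)²/a_max = 66²/11 = 396
1188 ≥ 396 ⇒ cruise phase
t_a = 66/11 = 6; v_peak = 66
d_cruise = 1188 − 396 = 792; t_c = 792/66 = 12
T = 2·6 + 12 = 24

t_a=6 t_c=12 v_peak=66 T=24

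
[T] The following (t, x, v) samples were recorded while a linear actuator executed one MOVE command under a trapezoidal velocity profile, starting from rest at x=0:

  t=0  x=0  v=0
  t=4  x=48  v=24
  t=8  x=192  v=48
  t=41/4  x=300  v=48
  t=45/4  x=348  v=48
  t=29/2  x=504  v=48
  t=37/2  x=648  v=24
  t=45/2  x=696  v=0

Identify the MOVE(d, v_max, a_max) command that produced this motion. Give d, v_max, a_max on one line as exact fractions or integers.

final state: t=45/2, x=696, v=0 → d = 696
a_max = (24−0)/(4−0) = 6
max v = 48 over t∈[8,29/2] → v_max = 48
check: 48·(8+13/2) = 696 ✓

d=696 v_max=48 a_max=6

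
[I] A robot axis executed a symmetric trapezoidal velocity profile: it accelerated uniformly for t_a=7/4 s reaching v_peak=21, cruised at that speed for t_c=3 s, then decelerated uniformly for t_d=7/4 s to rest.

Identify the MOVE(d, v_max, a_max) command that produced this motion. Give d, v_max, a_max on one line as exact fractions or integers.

d=399/4 v_max=21 a_max=12

a_max = 21/(7/4) = 12
d_a = ½·21·7/4 = 147/8; d_c = 21·3 = 63
d = 2·147/8 + 63 = 399/4
t_c = 3 > 0 so v_max = 21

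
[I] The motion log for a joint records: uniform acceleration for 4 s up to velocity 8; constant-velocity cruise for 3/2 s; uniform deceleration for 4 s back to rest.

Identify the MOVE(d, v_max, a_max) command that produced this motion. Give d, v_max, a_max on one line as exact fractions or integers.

d=44 v_max=8 a_max=2

a_max = 8/4 = 2
d_a = ½·8·4 = 16; d_c = 8·3/2 = 12
d = 2·16 + 12 = 44
t_c = 3/2 > 0 → v_max = v_peak = 8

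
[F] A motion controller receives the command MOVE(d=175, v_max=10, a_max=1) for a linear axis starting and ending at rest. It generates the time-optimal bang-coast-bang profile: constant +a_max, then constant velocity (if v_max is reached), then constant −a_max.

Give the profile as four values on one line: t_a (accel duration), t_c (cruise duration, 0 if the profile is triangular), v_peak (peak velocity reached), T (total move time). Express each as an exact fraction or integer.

t_a=10 t_c=15/2 v_peak=10 T=55/2

(v_max)²/a_max = 10²/1 = 100
175 ≥ 100 ⇒ cruise phase
t_a = 10/1 = 10; v_peak = 10
d_cruise = 175 − 100 = 75; t_c = 75/10 = 15/2
T = 2·10 + 15/2 = 55/2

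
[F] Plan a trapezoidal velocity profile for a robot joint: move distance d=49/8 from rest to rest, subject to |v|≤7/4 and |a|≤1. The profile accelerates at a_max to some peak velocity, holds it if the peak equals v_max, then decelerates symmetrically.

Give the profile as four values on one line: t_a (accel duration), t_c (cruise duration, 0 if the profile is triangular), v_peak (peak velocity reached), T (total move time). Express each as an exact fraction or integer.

t_a=7/4 t_c=7/4 v_peak=7/4 T=21/4

v_max²/a_max = (7/4)²/1 = 49/16
49/8 ≥ 49/16 so v_max reached
t_a = (7/4)/1 = 7/4; v_peak = 7/4
d_cruise = 49/8 − 49/16 = 49/16; t_c = (49/16)/(7/4) = 7/4
T = 2·7/4 + 7/4 = 21/4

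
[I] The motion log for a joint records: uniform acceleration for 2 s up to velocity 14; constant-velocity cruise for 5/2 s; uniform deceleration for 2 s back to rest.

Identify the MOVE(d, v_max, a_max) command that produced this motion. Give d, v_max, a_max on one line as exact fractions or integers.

d=63 v_max=14 a_max=7

a_max = 14/2 = 7
d_a = ½·14·2 = 14; d_c = 14·5/2 = 35
d = 2·14 + 35 = 63
t_c = 5/2 > 0 so v_max = 14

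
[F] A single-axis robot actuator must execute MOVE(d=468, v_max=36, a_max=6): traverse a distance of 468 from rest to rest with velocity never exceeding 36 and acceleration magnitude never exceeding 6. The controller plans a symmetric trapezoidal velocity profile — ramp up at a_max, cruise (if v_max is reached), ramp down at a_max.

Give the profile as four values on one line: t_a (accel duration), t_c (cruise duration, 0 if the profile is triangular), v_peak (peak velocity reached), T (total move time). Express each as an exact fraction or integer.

t_a=6 t_c=7 v_peak=36 T=19

vₘ²/aₘ = 36²/6 = 216
468 ≥ 216 so v_max reached
t_a = 36/6 = 6; v_peak = 36
d_cruise = 468 − 216 = 252; t_c = 252/36 = 7
T = 2·6 + 7 = 19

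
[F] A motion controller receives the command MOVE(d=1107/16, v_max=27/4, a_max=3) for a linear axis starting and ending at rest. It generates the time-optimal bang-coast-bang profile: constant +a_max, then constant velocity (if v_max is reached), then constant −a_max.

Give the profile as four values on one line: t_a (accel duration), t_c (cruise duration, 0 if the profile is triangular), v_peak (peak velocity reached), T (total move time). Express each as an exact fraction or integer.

v_max²/a_max = (27/4)²/3 = 243/16
1107/16 ≥ 243/16 so v_max reached
t_a = (27/4)/3 = 9/4; v_peak = 27/4
d_cruise = 1107/16 − 243/16 = 54; t_c = 54/(27/4) = 8
T = 2·9/4 + 8 = 25/2

t_a=9/4 t_c=8 v_peak=27/4 T=25/2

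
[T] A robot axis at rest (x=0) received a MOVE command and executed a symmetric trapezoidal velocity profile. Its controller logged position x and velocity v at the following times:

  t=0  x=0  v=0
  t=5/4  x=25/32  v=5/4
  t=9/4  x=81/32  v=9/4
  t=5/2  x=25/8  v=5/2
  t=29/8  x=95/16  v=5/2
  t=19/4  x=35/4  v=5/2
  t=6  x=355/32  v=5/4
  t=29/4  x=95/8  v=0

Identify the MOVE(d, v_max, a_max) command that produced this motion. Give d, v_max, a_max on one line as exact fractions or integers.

final state: t=29/4, x=95/8, v=0 → d = 95/8
a_max = (5/4−0)/(5/4−0) = 1
max v = 5/2 over t∈[5/2,19/4] → v_max = 5/2
check: 5/2·(5/2+9/4) = 95/8 ✓

d=95/8 v_max=5/2 a_max=1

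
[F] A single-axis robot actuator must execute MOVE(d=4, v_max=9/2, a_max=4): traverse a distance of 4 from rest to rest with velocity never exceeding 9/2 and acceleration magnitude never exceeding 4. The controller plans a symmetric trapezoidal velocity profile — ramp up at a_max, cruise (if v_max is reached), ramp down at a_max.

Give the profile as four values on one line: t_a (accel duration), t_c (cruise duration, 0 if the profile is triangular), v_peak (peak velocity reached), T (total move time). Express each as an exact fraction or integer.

(v_max)²/a_max = (9/2)²/4 = 81/16
4 < 81/16 so t_c = 0
v_peak = √(4·4) = √16 = 4
t_a = 4/4 = 1; t_c = 0
T = 2·1 = 2

t_a=1 t_c=0 v_peak=4 T=2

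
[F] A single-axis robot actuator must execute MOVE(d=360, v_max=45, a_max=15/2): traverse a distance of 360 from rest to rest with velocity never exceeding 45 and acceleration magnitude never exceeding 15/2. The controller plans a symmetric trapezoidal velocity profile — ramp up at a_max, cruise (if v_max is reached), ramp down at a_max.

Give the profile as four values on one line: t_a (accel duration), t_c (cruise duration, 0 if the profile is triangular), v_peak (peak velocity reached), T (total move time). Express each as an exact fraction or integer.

(v_max)²/a_max = 45²/(15/2) = 270
360 ≥ 270 → trapezoidal
t_a = 45/(15/2) = 6; v_peak = 45
d_cruise = 360 − 270 = 90; t_c = 90/45 = 2
T = 2·6 + 2 = 14

t_a=6 t_c=2 v_peak=45 T=14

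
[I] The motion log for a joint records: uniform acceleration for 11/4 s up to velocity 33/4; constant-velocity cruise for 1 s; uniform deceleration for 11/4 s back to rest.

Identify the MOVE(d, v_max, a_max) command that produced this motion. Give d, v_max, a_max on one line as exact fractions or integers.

a_max = (33/4)/(11/4) = 3
d_a = ½·33/4·11/4 = 363/32; d_c = 33/4·1 = 33/4
d = 2·363/32 + 33/4 = 495/16
t_c = 1 > 0 so v_max = 33/4

d=495/16 v_max=33/4 a_max=3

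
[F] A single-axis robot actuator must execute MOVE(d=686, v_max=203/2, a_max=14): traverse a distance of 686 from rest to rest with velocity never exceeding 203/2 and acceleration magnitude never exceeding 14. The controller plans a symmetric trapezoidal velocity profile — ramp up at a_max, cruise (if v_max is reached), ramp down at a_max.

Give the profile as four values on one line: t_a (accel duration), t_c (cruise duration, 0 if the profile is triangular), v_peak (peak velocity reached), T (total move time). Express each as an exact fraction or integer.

vₘ²/aₘ = (203/2)²/14 = 5887/8
686 < 5887/8 ⇒ no cruise
v_peak = √(686·14) = √9604 = 98
t_a = 98/14 = 7; t_c = 0
T = 2·7 = 14

t_a=7 t_c=0 v_peak=98 T=14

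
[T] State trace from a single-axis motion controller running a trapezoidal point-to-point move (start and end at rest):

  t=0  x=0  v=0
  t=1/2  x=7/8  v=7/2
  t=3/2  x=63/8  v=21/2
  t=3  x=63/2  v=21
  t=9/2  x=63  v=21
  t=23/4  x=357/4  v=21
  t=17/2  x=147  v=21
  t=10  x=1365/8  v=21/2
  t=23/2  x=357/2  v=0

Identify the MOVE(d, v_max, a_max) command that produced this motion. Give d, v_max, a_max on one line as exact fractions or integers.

final state: t=23/2, x=357/2, v=0 → d = 357/2
a_max = (7/2−0)/(1/2−0) = 7
max v = 21 over t∈[3,17/2] → v_max = 21
check: 21·(3+11/2) = 357/2 ✓

d=357/2 v_max=21 a_max=7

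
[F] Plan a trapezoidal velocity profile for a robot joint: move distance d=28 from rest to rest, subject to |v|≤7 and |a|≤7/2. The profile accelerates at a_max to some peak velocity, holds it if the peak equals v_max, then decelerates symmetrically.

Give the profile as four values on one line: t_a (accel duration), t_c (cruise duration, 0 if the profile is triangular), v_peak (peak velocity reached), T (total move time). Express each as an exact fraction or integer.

t_a=2 t_c=2 v_peak=7 T=6

v_max²/a_max = 7²/(7/2) = 14
28 ≥ 14 → trapezoidal
t_a = 7/(7/2) = 2; v_peak = 7
d_cruise = 28 − 14 = 14; t_c = 14/7 = 2
T = 2·2 + 2 = 6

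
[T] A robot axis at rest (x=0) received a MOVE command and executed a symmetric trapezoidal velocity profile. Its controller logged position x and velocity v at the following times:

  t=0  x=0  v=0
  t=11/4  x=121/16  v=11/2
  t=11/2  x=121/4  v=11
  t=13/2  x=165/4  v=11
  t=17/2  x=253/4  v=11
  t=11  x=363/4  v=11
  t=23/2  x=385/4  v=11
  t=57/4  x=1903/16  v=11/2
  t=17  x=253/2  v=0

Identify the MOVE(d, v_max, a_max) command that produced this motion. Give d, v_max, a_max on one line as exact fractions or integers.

d=253/2 v_max=11 a_max=2

final state: t=17, x=253/2, v=0 → d = 253/2
a_max = (11/2−0)/(11/4−0) = 2
max v = 11 over t∈[11/2,23/2] → v_max = 11
check: 11·(11/2+6) = 253/2 ✓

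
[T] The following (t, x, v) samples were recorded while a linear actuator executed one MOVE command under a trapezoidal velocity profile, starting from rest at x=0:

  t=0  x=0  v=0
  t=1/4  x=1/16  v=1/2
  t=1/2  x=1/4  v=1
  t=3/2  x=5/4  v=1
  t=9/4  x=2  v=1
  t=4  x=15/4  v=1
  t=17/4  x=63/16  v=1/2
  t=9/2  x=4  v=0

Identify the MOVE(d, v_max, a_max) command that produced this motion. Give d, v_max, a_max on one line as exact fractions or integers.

final state: t=9/2, x=4, v=0 → d = 4
a_max = (1/2−0)/(1/4−0) = 2
max v = 1 over t∈[1/2,4] → v_max = 1
check: 1·(1/2+7/2) = 4 ✓

d=4 v_max=1 a_max=2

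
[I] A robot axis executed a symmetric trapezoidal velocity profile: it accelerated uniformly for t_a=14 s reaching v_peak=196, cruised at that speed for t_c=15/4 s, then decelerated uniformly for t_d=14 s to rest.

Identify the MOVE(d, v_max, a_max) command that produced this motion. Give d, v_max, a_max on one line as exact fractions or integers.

d=3479 v_max=196 a_max=14

a_max = 196/14 = 14
d_a = ½·196·14 = 1372; d_c = 196·15/4 = 735
d = 2·1372 + 735 = 3479
t_c = 15/4 > 0 so v_max = 196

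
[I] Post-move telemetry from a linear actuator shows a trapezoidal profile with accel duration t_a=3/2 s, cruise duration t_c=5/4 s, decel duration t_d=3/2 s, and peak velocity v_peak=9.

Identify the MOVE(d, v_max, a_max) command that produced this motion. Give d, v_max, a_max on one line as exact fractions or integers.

d=99/4 v_max=9 a_max=6

a_max = 9/(3/2) = 6
d_a = ½·9·3/2 = 27/4; d_c = 9·5/4 = 45/4
d = 2·27/4 + 45/4 = 99/4
t_c = 5/4 > 0 so v_max = 9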